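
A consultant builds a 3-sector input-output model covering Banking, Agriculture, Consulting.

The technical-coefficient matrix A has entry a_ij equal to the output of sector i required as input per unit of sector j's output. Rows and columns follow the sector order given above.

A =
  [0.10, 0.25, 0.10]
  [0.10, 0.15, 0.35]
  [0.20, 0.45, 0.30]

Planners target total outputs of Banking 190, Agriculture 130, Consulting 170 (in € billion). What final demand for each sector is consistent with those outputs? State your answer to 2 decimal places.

d_B = 121.50, d_A = 32.00, d_C = 22.50

I − A =
  [   0.90    -0.25    -0.10]
  [  -0.10     0.85    -0.35]
  [  -0.20    -0.45     0.70]
d = (I − A) x:
  d_B = (+0.90)·190 + (-0.25)·130 + (-0.10)·170 = 121.50
  d_A = (-0.10)·190 + (+0.85)·130 + (-0.35)·170 = 32.00
  d_C = (-0.20)·190 + (-0.45)·130 + (+0.70)·170 = 22.50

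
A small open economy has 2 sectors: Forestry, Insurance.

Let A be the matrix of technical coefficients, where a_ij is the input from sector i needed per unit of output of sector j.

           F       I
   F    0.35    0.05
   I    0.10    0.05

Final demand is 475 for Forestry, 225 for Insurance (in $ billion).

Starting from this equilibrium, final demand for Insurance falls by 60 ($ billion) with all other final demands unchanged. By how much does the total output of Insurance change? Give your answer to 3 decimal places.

Δx_I = -63.673

I − A =
  [   0.65    -0.05]
  [  -0.10     0.95]
det(I−A) = (0.65)(0.95) − (-0.05)(-0.10) = 0.6125
adj(I−A) = [[0.95, 0.05], [0.10, 0.65]]
(I − A)⁻¹ = adj(I−A) / det(I−A) ≈
  [   1.5510     0.0816]
  [   0.1633     1.0612]
Δx = (I − A)⁻¹ Δd with Δd having -60 in the Insurance component and 0 elsewhere.
So Δx_I = L_II · (-60), where L_II = adj(I−A)_II / det(I−A) = 0.65 / 0.6125.
Δx_I = 0.65 × (-60) / 0.6125 = -39.00 / 0.6125 ≈ -63.673.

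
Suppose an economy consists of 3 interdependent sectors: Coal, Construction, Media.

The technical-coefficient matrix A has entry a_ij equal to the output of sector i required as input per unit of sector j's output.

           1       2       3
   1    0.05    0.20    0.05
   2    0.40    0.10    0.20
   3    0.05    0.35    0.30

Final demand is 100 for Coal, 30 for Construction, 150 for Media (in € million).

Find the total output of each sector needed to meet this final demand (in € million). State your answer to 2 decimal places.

x_1 = 158.10, x_2 = 172.94, x_3 = 312.05

I − A =
  [   0.95    -0.20    -0.05]
  [  -0.40     0.90    -0.20]
  [  -0.05    -0.35     0.70]
Cofactors of I−A, C_ij = (−1)^(i+j)·(minor ij) (rows/columns in the sector order above):
  C_11 = (0.90)(0.70) − (-0.20)(-0.35) = 0.5600
  C_12 = −[(-0.40)(0.70) − (-0.20)(-0.05)] = 0.2900
  C_13 = (-0.40)(-0.35) − (0.90)(-0.05) = 0.1850
  C_21 = −[(-0.20)(0.70) − (-0.05)(-0.35)] = 0.1575
  C_22 = (0.95)(0.70) − (-0.05)(-0.05) = 0.6625
  C_23 = −[(0.95)(-0.35) − (-0.20)(-0.05)] = 0.3425
  C_31 = (-0.20)(-0.20) − (-0.05)(0.90) = 0.0850
  C_32 = −[(0.95)(-0.20) − (-0.05)(-0.40)] = 0.2100
  C_33 = (0.95)(0.90) − (-0.20)(-0.40) = 0.7750
det(I−A) = Σ_j (I−A)_1j·C_1j = (0.95)(0.5600) + (-0.20)(0.2900) + (-0.05)(0.1850) = 0.46475
adj(I−A) = Cᵀ =
  [ 0.5600   0.1575   0.0850]
  [ 0.2900   0.6625   0.2100]
  [ 0.1850   0.3425   0.7750]
(I − A)⁻¹ = adj(I−A) / det(I−A) ≈
  [   1.2049     0.3389     0.1829]
  [   0.6240     1.4255     0.4519]
  [   0.3981     0.7370     1.6676]
x = (I − A)⁻¹ d = adj(I−A)·d / det(I−A), with det(I−A) = 0.46475:
  x_1 = (0.5600·100 + 0.1575·30 + 0.0850·150) / 0.46475 = 73.475 / 0.46475 ≈ 158.10
  x_2 = (0.2900·100 + 0.6625·30 + 0.2100·150) / 0.46475 = 80.375 / 0.46475 ≈ 172.94
  x_3 = (0.1850·100 + 0.3425·30 + 0.7750·150) / 0.46475 = 145.025 / 0.46475 ≈ 312.05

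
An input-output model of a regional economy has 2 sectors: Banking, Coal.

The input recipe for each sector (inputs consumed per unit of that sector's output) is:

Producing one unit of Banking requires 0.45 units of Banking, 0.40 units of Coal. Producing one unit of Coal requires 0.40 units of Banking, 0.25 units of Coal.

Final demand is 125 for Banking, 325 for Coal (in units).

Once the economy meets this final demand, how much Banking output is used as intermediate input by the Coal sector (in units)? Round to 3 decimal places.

z_BC = 362.376

I − A =
  [   0.55    -0.40]
  [  -0.40     0.75]
det(I−A) = (0.55)(0.75) − (-0.40)(-0.40) = 0.2525
adj(I−A) = [[0.75, 0.40], [0.40, 0.55]]
(I − A)⁻¹ = adj(I−A) / det(I−A) ≈
  [   2.9703     1.5842]
  [   1.5842     2.1782]
First solve x = (I − A)⁻¹ d = adj(I−A)·d / det(I−A); in particular x_C = (0.40·125 + 0.55·325) / 0.2525 = 228.75 / 0.2525 ≈ 905.94059.
Intermediate flow from B to C: z_BC = a_BC · x_C = 0.40 × 228.75 / 0.2525 = 91.50 / 0.2525 ≈ 362.376.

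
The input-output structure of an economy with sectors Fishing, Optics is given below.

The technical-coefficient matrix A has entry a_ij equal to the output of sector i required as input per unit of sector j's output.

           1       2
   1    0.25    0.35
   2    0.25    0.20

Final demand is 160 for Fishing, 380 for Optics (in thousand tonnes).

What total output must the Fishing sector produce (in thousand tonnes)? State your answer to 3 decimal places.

I − A =
  [   0.75    -0.35]
  [  -0.25     0.80]
det(I−A) = (0.75)(0.80) − (-0.35)(-0.25) = 0.5125
adj(I−A) = [[0.80, 0.35], [0.25, 0.75]]
(I − A)⁻¹ = adj(I−A) / det(I−A) ≈
  [   1.5610     0.6829]
  [   0.4878     1.4634]
x = (I − A)⁻¹ d = adj(I−A)·d / det(I−A), with det(I−A) = 0.5125:
  x_1 = (0.80·160 + 0.35·380) / 0.5125 = 261.00 / 0.5125 ≈ 509.268
  x_2 = (0.25·160 + 0.75·380) / 0.5125 = 325.00 / 0.5125 ≈ 634.146

x_1 = 509.268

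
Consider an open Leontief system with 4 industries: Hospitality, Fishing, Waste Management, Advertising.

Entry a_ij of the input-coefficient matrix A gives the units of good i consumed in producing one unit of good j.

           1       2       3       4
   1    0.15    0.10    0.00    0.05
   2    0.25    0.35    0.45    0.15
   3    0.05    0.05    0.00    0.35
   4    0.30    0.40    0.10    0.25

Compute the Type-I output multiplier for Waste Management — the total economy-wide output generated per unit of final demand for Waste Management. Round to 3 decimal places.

I − A =
  [   0.85    -0.10     0.00    -0.05]
  [  -0.25     0.65    -0.45    -0.15]
  [  -0.05    -0.05     1.00    -0.35]
  [  -0.30    -0.40    -0.10     0.75]
Compute the cofactors C_ij = (−1)^(i+j)·(3×3 minor ij) of I−A; the adjugate is their transpose:
adj(I−A) = Cᵀ =
  [ 0.324125   0.091750   0.047500   0.062125]
  [ 0.288625   0.592500   0.294125   0.275000]
  [ 0.136250   0.165375   0.325375   0.194000]
  [ 0.301750   0.374750   0.219250   0.506125]
det(I−A) = Σ_j (I−A)_1j·C_1j = (0.85)(0.324125) + (-0.10)(0.288625) + (0.00)(0.136250) + (-0.05)(0.301750) = 0.23155625
(I − A)⁻¹ = adj(I−A) / det(I−A) ≈
  [   1.3998     0.3962     0.2051     0.2683]
  [   1.2465     2.5588     1.2702     1.1876]
  [   0.5884     0.7142     1.4052     0.8378]
  [   1.3031     1.6184     0.9469     2.1858]
The output multiplier for sector j is the column-j sum of the Leontief inverse (I − A)⁻¹ = adj(I−A) / det(I−A).
Column 3 of adj(I−A): (0.047500, 0.294125, 0.325375, 0.219250); det(I−A) = 0.23155625.
m_3 = (0.047500 + 0.294125 + 0.325375 + 0.219250) / 0.23155625 = 0.88625 / 0.23155625 ≈ 3.827.

m_3 = 3.827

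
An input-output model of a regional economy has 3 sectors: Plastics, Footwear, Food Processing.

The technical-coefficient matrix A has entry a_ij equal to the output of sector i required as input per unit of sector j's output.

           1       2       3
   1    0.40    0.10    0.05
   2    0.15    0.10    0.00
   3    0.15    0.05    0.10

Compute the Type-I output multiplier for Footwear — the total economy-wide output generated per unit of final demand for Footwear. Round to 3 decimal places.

m_2 = 1.440

I − A =
  [   0.60    -0.10    -0.05]
  [  -0.15     0.90     0.00]
  [  -0.15    -0.05     0.90]
Cofactors of I−A, C_ij = (−1)^(i+j)·(minor ij) (rows/columns in the sector order above):
  C_11 = (0.90)(0.90) − (0.00)(-0.05) = 0.8100
  C_12 = −[(-0.15)(0.90) − (0.00)(-0.15)] = 0.1350
  C_13 = (-0.15)(-0.05) − (0.90)(-0.15) = 0.1425
  C_21 = −[(-0.10)(0.90) − (-0.05)(-0.05)] = 0.0925
  C_22 = (0.60)(0.90) − (-0.05)(-0.15) = 0.5325
  C_23 = −[(0.60)(-0.05) − (-0.10)(-0.15)] = 0.0450
  C_31 = (-0.10)(0.00) − (-0.05)(0.90) = 0.0450
  C_32 = −[(0.60)(0.00) − (-0.05)(-0.15)] = 0.0075
  C_33 = (0.60)(0.90) − (-0.10)(-0.15) = 0.5250
det(I−A) = Σ_j (I−A)_1j·C_1j = (0.60)(0.8100) + (-0.10)(0.1350) + (-0.05)(0.1425) = 0.465375
adj(I−A) = Cᵀ =
  [ 0.8100   0.0925   0.0450]
  [ 0.1350   0.5325   0.0075]
  [ 0.1425   0.0450   0.5250]
(I − A)⁻¹ = adj(I−A) / det(I−A) ≈
  [   1.7405     0.1988     0.0967]
  [   0.2901     1.1442     0.0161]
  [   0.3062     0.0967     1.1281]
The output multiplier for sector j is the column-j sum of the Leontief inverse (I − A)⁻¹ = adj(I−A) / det(I−A).
Column 2 of adj(I−A): (0.0925, 0.5325, 0.0450); det(I−A) = 0.465375.
m_2 = (0.0925 + 0.5325 + 0.0450) / 0.465375 = 0.67 / 0.465375 ≈ 1.440.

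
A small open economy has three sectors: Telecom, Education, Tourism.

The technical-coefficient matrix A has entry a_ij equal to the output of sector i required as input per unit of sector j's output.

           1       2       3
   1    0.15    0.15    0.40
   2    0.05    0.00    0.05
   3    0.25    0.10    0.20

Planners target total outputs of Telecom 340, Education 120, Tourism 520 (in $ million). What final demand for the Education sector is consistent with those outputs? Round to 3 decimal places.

I − A =
  [   0.85    -0.15    -0.40]
  [  -0.05     1.00    -0.05]
  [  -0.25    -0.10     0.80]
d = (I − A) x:
  d_1 = (+0.85)·340 + (-0.15)·120 + (-0.40)·520 = 63.000
  d_2 = (-0.05)·340 + (+1.00)·120 + (-0.05)·520 = 77.000
  d_3 = (-0.25)·340 + (-0.10)·120 + (+0.80)·520 = 319.000

d_2 = 77.000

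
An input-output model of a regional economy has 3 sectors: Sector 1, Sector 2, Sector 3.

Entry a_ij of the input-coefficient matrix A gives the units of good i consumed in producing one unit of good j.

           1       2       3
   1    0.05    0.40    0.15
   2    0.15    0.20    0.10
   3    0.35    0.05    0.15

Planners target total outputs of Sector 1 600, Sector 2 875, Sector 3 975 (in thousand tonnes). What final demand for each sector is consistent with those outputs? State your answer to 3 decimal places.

d_1 = 73.750, d_2 = 512.500, d_3 = 575.000

I − A =
  [   0.95    -0.40    -0.15]
  [  -0.15     0.80    -0.10]
  [  -0.35    -0.05     0.85]
d = (I − A) x:
  d_1 = (+0.95)·600 + (-0.40)·875 + (-0.15)·975 = 73.750
  d_2 = (-0.15)·600 + (+0.80)·875 + (-0.10)·975 = 512.500
  d_3 = (-0.35)·600 + (-0.05)·875 + (+0.85)·975 = 575.000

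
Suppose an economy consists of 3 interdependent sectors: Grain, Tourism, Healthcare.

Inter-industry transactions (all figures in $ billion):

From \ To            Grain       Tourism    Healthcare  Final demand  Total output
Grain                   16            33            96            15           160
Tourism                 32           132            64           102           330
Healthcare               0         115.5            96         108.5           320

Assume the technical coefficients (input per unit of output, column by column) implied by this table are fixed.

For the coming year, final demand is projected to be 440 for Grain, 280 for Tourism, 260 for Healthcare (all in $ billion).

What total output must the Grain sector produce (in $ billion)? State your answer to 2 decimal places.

Technical coefficients a_ij = z_ij / X_j:
  a_11 = 16/160 = 0.10, a_21 = 32/160 = 0.20, a_31 = 0/160 = 0.00
  a_12 = 33/330 = 0.10, a_22 = 132/330 = 0.40, a_32 = 115.5/330 = 0.35
  a_13 = 96/320 = 0.30, a_23 = 64/320 = 0.20, a_33 = 96/320 = 0.30
I − A =
  [   0.90    -0.10    -0.30]
  [  -0.20     0.60    -0.20]
  [   0.00    -0.35     0.70]
Cofactors of I−A, C_ij = (−1)^(i+j)·(minor ij) (rows/columns in the sector order above):
  C_11 = (0.60)(0.70) − (-0.20)(-0.35) = 0.3500
  C_12 = −[(-0.20)(0.70) − (-0.20)(0.00)] = 0.1400
  C_13 = (-0.20)(-0.35) − (0.60)(0.00) = 0.0700
  C_21 = −[(-0.10)(0.70) − (-0.30)(-0.35)] = 0.1750
  C_22 = (0.90)(0.70) − (-0.30)(0.00) = 0.6300
  C_23 = −[(0.90)(-0.35) − (-0.10)(0.00)] = 0.3150
  C_31 = (-0.10)(-0.20) − (-0.30)(0.60) = 0.2000
  C_32 = −[(0.90)(-0.20) − (-0.30)(-0.20)] = 0.2400
  C_33 = (0.90)(0.60) − (-0.10)(-0.20) = 0.5200
det(I−A) = Σ_j (I−A)_1j·C_1j = (0.90)(0.3500) + (-0.10)(0.1400) + (-0.30)(0.0700) = 0.2800
adj(I−A) = Cᵀ =
  [ 0.3500   0.1750   0.2000]
  [ 0.1400   0.6300   0.2400]
  [ 0.0700   0.3150   0.5200]
(I − A)⁻¹ = adj(I−A) / det(I−A) ≈
  [   1.2500     0.6250     0.7143]
  [   0.5000     2.2500     0.8571]
  [   0.2500     1.1250     1.8571]
x = (I − A)⁻¹ d = adj(I−A)·d / det(I−A), with det(I−A) = 0.2800:
  x_1 = (0.3500·440 + 0.1750·280 + 0.2000·260) / 0.2800 = 255.00 / 0.2800 ≈ 910.71
  x_2 = (0.1400·440 + 0.6300·280 + 0.2400·260) / 0.2800 = 300.40 / 0.2800 ≈ 1072.86
  x_3 = (0.0700·440 + 0.3150·280 + 0.5200·260) / 0.2800 = 254.20 / 0.2800 ≈ 907.86

x_1 = 910.71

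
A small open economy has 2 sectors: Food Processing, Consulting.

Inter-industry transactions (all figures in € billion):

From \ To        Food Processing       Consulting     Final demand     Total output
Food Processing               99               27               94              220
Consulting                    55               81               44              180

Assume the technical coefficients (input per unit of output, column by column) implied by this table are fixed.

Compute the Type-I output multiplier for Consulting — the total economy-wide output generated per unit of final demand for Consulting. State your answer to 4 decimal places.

Technical coefficients a_ij = z_ij / X_j:
  a_FF = 99/220 = 0.45, a_CF = 55/220 = 0.25
  a_FC = 27/180 = 0.15, a_CC = 81/180 = 0.45
I − A =
  [   0.55    -0.15]
  [  -0.25     0.55]
det(I−A) = (0.55)(0.55) − (-0.15)(-0.25) = 0.2650
adj(I−A) = [[0.55, 0.15], [0.25, 0.55]]
(I − A)⁻¹ = adj(I−A) / det(I−A) ≈
  [   2.07547     0.56604]
  [   0.94340     2.07547]
The output multiplier for sector j is the column-j sum of the Leontief inverse (I − A)⁻¹ = adj(I−A) / det(I−A).
Column C of adj(I−A): (0.15, 0.55); det(I−A) = 0.2650.
m_C = (0.15 + 0.55) / 0.2650 = 0.70 / 0.2650 ≈ 2.6415.

m_C = 2.6415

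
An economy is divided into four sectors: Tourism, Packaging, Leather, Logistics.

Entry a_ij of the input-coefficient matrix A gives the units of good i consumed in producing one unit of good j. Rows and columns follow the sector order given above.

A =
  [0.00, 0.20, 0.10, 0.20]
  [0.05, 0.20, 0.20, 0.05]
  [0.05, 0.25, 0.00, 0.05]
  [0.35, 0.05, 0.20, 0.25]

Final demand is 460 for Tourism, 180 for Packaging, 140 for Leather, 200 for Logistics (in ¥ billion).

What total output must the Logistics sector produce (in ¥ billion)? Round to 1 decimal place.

I − A =
  [   1.00    -0.20    -0.10    -0.20]
  [  -0.05     0.80    -0.20    -0.05]
  [  -0.05    -0.25     1.00    -0.05]
  [  -0.35    -0.05    -0.20     0.75]
Compute the cofactors C_ij = (−1)^(i+j)·(3×3 minor ij) of I−A; the adjugate is their transpose:
adj(I−A) = Cᵀ =
  [ 0.54900   0.18700   0.12575   0.16725]
  [ 0.06600   0.66250   0.15350   0.07200]
  [ 0.05775   0.18400   0.53000   0.06300]
  [ 0.27600   0.18050   0.21025   0.73275]
det(I−A) = Σ_j (I−A)_1j·C_1j = (1.00)(0.54900) + (-0.20)(0.06600) + (-0.10)(0.05775) + (-0.20)(0.27600) = 0.474825
(I − A)⁻¹ = adj(I−A) / det(I−A) ≈
  [   1.1562     0.3938     0.2648     0.3522]
  [   0.1390     1.3953     0.3233     0.1516]
  [   0.1216     0.3875     1.1162     0.1327]
  [   0.5813     0.3801     0.4428     1.5432]
x = (I − A)⁻¹ d = adj(I−A)·d / det(I−A), with det(I−A) = 0.474825:
  x_1 = (0.54900·460 + 0.18700·180 + 0.12575·140 + 0.16725·200) / 0.474825 = 337.255 / 0.474825 ≈ 710.3
  x_2 = (0.06600·460 + 0.66250·180 + 0.15350·140 + 0.07200·200) / 0.474825 = 185.50 / 0.474825 ≈ 390.7
  x_3 = (0.05775·460 + 0.18400·180 + 0.53000·140 + 0.06300·200) / 0.474825 = 146.485 / 0.474825 ≈ 308.5
  x_4 = (0.27600·460 + 0.18050·180 + 0.21025·140 + 0.73275·200) / 0.474825 = 335.435 / 0.474825 ≈ 706.4

x_4 = 706.4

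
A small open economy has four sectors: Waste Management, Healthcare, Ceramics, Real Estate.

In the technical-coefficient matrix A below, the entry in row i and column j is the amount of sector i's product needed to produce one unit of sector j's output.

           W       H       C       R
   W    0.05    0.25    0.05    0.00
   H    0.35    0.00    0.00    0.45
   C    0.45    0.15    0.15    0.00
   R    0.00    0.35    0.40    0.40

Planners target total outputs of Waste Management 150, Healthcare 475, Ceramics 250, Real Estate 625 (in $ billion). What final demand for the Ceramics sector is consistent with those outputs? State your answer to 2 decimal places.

d_C = 73.75

I − A =
  [   0.95    -0.25    -0.05     0.00]
  [  -0.35     1.00     0.00    -0.45]
  [  -0.45    -0.15     0.85     0.00]
  [   0.00    -0.35    -0.40     0.60]
d = (I − A) x:
  d_W = (+0.95)·150 + (-0.25)·475 + (-0.05)·250 + (+0.00)·625 = 11.25
  d_H = (-0.35)·150 + (+1.00)·475 + (+0.00)·250 + (-0.45)·625 = 141.25
  d_C = (-0.45)·150 + (-0.15)·475 + (+0.85)·250 + (+0.00)·625 = 73.75
  d_R = (+0.00)·150 + (-0.35)·475 + (-0.40)·250 + (+0.60)·625 = 108.75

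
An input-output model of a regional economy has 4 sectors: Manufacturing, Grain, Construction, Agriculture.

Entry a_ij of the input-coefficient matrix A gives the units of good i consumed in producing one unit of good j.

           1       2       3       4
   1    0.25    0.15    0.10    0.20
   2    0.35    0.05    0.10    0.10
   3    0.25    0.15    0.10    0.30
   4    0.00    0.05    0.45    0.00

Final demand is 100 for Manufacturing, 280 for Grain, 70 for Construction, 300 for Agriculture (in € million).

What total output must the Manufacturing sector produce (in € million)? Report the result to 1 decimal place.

x_1 = 457.3

I − A =
  [   0.75    -0.15    -0.10    -0.20]
  [  -0.35     0.95    -0.10    -0.10]
  [  -0.25    -0.15     0.90    -0.30]
  [   0.00    -0.05    -0.45     1.00]
Compute the cofactors C_ij = (−1)^(i+j)·(3×3 minor ij) of I−A; the adjugate is their transpose:
adj(I−A) = Cᵀ =
  [ 0.69900   0.15375   0.20275   0.21600]
  [ 0.30400   0.52625   0.17525   0.16600]
  [ 0.29400   0.16375   0.65275   0.27100]
  [ 0.14750   0.10000   0.30250   0.55000]
det(I−A) = Σ_j (I−A)_1j·C_1j = (0.75)(0.69900) + (-0.15)(0.30400) + (-0.10)(0.29400) + (-0.20)(0.14750) = 0.41975
(I − A)⁻¹ = adj(I−A) / det(I−A) ≈
  [   1.6653     0.3663     0.4830     0.5146]
  [   0.7242     1.2537     0.4175     0.3955]
  [   0.7004     0.3901     1.5551     0.6456]
  [   0.3514     0.2382     0.7207     1.3103]
x = (I − A)⁻¹ d = adj(I−A)·d / det(I−A), with det(I−A) = 0.41975:
  x_1 = (0.69900·100 + 0.15375·280 + 0.20275·70 + 0.21600·300) / 0.41975 = 191.9425 / 0.41975 ≈ 457.3
  x_2 = (0.30400·100 + 0.52625·280 + 0.17525·70 + 0.16600·300) / 0.41975 = 239.8175 / 0.41975 ≈ 571.3
  x_3 = (0.29400·100 + 0.16375·280 + 0.65275·70 + 0.27100·300) / 0.41975 = 202.2425 / 0.41975 ≈ 481.8
  x_4 = (0.14750·100 + 0.10000·280 + 0.30250·70 + 0.55000·300) / 0.41975 = 228.925 / 0.41975 ≈ 545.4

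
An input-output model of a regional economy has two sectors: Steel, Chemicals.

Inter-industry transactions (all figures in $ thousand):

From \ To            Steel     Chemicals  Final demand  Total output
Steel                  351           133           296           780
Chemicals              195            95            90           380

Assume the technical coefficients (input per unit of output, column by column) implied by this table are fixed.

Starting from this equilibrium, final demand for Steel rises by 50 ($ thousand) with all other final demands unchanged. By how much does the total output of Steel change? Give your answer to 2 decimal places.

Technical coefficients a_ij = z_ij / X_j:
  a_SS = 351/780 = 0.45, a_CS = 195/780 = 0.25
  a_SC = 133/380 = 0.35, a_CC = 95/380 = 0.25
I − A =
  [   0.55    -0.35]
  [  -0.25     0.75]
det(I−A) = (0.55)(0.75) − (-0.35)(-0.25) = 0.3250
adj(I−A) = [[0.75, 0.35], [0.25, 0.55]]
(I − A)⁻¹ = adj(I−A) / det(I−A) ≈
  [   2.3077     1.0769]
  [   0.7692     1.6923]
Δx = (I − A)⁻¹ Δd with Δd having +50 in the Steel component and 0 elsewhere.
So Δx_S = L_SS · (+50), where L_SS = adj(I−A)_SS / det(I−A) = 0.75 / 0.3250.
Δx_S = 0.75 × (+50) / 0.3250 = 37.50 / 0.3250 ≈ 115.38.

Δx_S = 115.38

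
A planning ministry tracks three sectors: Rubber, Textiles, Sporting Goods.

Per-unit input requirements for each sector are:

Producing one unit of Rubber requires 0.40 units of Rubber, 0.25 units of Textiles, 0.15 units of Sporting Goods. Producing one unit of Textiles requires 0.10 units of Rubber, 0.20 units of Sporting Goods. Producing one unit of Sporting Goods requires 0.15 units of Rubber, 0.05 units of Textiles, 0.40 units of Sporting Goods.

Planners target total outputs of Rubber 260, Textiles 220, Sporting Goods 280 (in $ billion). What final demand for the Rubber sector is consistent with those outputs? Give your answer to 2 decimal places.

I − A =
  [   0.60    -0.10    -0.15]
  [  -0.25     1.00    -0.05]
  [  -0.15    -0.20     0.60]
d = (I − A) x:
  d_R = (+0.60)·260 + (-0.10)·220 + (-0.15)·280 = 92.00
  d_T = (-0.25)·260 + (+1.00)·220 + (-0.05)·280 = 141.00
  d_S = (-0.15)·260 + (-0.20)·220 + (+0.60)·280 = 85.00

d_R = 92.00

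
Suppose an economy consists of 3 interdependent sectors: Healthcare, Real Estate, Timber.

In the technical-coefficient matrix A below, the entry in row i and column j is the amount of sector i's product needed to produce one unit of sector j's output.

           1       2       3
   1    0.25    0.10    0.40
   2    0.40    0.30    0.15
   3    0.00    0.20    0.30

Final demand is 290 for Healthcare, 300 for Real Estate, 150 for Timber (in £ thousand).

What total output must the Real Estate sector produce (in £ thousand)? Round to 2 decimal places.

x_2 = 980.96

I − A =
  [   0.75    -0.10    -0.40]
  [  -0.40     0.70    -0.15]
  [   0.00    -0.20     0.70]
Cofactors of I−A, C_ij = (−1)^(i+j)·(minor ij) (rows/columns in the sector order above):
  C_11 = (0.70)(0.70) − (-0.15)(-0.20) = 0.4600
  C_12 = −[(-0.40)(0.70) − (-0.15)(0.00)] = 0.2800
  C_13 = (-0.40)(-0.20) − (0.70)(0.00) = 0.0800
  C_21 = −[(-0.10)(0.70) − (-0.40)(-0.20)] = 0.1500
  C_22 = (0.75)(0.70) − (-0.40)(0.00) = 0.5250
  C_23 = −[(0.75)(-0.20) − (-0.10)(0.00)] = 0.1500
  C_31 = (-0.10)(-0.15) − (-0.40)(0.70) = 0.2950
  C_32 = −[(0.75)(-0.15) − (-0.40)(-0.40)] = 0.2725
  C_33 = (0.75)(0.70) − (-0.10)(-0.40) = 0.4850
det(I−A) = Σ_j (I−A)_1j·C_1j = (0.75)(0.4600) + (-0.10)(0.2800) + (-0.40)(0.0800) = 0.2850
adj(I−A) = Cᵀ =
  [ 0.4600   0.1500   0.2950]
  [ 0.2800   0.5250   0.2725]
  [ 0.0800   0.1500   0.4850]
(I − A)⁻¹ = adj(I−A) / det(I−A) ≈
  [   1.6140     0.5263     1.0351]
  [   0.9825     1.8421     0.9561]
  [   0.2807     0.5263     1.7018]
x = (I − A)⁻¹ d = adj(I−A)·d / det(I−A), with det(I−A) = 0.2850:
  x_1 = (0.4600·290 + 0.1500·300 + 0.2950·150) / 0.2850 = 222.65 / 0.2850 ≈ 781.23
  x_2 = (0.2800·290 + 0.5250·300 + 0.2725·150) / 0.2850 = 279.575 / 0.2850 ≈ 980.96
  x_3 = (0.0800·290 + 0.1500·300 + 0.4850·150) / 0.2850 = 140.95 / 0.2850 ≈ 494.56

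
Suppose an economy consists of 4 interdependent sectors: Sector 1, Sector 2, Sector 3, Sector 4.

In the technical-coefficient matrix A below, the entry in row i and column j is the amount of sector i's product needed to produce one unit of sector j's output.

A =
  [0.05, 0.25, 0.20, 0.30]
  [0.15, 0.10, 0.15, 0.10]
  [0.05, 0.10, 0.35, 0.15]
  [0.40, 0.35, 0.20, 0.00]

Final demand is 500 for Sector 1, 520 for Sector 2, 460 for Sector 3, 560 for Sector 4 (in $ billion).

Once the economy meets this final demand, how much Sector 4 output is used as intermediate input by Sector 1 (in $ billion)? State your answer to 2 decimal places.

I − A =
  [   0.95    -0.25    -0.20    -0.30]
  [  -0.15     0.90    -0.15    -0.10]
  [  -0.05    -0.10     0.65    -0.15]
  [  -0.40    -0.35    -0.20     1.00]
Compute the cofactors C_ij = (−1)^(i+j)·(3×3 minor ij) of I−A; the adjugate is their transpose:
adj(I−A) = Cᵀ =
  [ 0.510375   0.259750   0.285250   0.221875]
  [ 0.136500   0.486000   0.190500   0.118125]
  [ 0.124125   0.165625   0.650500   0.151375]
  [ 0.276750   0.307125   0.310875   0.503250]
det(I−A) = Σ_j (I−A)_1j·C_1j = (0.95)(0.510375) + (-0.25)(0.136500) + (-0.20)(0.124125) + (-0.30)(0.276750) = 0.34288125
(I − A)⁻¹ = adj(I−A) / det(I−A) ≈
  [   1.4885     0.7576     0.8319     0.6471]
  [   0.3981     1.4174     0.5556     0.3445]
  [   0.3620     0.4830     1.8972     0.4415]
  [   0.8071     0.8957     0.9067     1.4677]
First solve x = (I − A)⁻¹ d = adj(I−A)·d / det(I−A); in particular x_1 = (0.510375·500 + 0.259750·520 + 0.285250·460 + 0.221875·560) / 0.34288125 = 645.7225 / 0.34288125 ≈ 1883.2249.
Intermediate flow from 4 to 1: z_41 = a_41 · x_1 = 0.40 × 645.7225 / 0.34288125 = 258.289 / 0.34288125 ≈ 753.29.

z_41 = 753.29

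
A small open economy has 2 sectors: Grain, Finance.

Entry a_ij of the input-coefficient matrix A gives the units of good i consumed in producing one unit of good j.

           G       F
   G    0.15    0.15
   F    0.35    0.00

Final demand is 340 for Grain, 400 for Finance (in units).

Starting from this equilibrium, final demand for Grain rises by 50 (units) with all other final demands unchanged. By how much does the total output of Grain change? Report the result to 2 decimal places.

Δx_G = 62.70

I − A =
  [   0.85    -0.15]
  [  -0.35     1.00]
det(I−A) = (0.85)(1.00) − (-0.15)(-0.35) = 0.7975
adj(I−A) = [[1.00, 0.15], [0.35, 0.85]]
(I − A)⁻¹ = adj(I−A) / det(I−A) ≈
  [   1.2539     0.1881]
  [   0.4389     1.0658]
Δx = (I − A)⁻¹ Δd with Δd having +50 in the Grain component and 0 elsewhere.
So Δx_G = L_GG · (+50), where L_GG = adj(I−A)_GG / det(I−A) = 1.00 / 0.7975.
Δx_G = 1.00 × (+50) / 0.7975 = 50.00 / 0.7975 ≈ 62.70.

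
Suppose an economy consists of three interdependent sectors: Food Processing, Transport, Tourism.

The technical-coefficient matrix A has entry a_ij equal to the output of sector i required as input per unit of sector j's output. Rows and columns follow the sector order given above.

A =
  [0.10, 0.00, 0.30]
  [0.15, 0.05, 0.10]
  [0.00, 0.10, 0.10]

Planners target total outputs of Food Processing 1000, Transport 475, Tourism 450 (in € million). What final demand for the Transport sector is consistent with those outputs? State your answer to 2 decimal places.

d_2 = 256.25

I − A =
  [   0.90     0.00    -0.30]
  [  -0.15     0.95    -0.10]
  [   0.00    -0.10     0.90]
d = (I − A) x:
  d_1 = (+0.90)·1000 + (+0.00)·475 + (-0.30)·450 = 765.00
  d_2 = (-0.15)·1000 + (+0.95)·475 + (-0.10)·450 = 256.25
  d_3 = (+0.00)·1000 + (-0.10)·475 + (+0.90)·450 = 357.50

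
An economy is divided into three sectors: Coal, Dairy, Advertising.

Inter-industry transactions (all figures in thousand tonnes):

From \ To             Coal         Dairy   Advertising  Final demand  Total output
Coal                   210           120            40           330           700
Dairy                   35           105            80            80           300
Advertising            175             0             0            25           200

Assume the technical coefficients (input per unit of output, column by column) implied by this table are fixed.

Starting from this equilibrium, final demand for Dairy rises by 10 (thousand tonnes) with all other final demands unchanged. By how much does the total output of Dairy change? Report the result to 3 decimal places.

Δx_2 = 17.931

Technical coefficients a_ij = z_ij / X_j:
  a_11 = 210/700 = 0.30, a_21 = 35/700 = 0.05, a_31 = 175/700 = 0.25
  a_12 = 120/300 = 0.40, a_22 = 105/300 = 0.35, a_32 = 0/300 = 0.00
  a_13 = 40/200 = 0.20, a_23 = 80/200 = 0.40, a_33 = 0/200 = 0.00
I − A =
  [   0.70    -0.40    -0.20]
  [  -0.05     0.65    -0.40]
  [  -0.25     0.00     1.00]
Cofactors of I−A, C_ij = (−1)^(i+j)·(minor ij) (rows/columns in the sector order above):
  C_11 = (0.65)(1.00) − (-0.40)(0.00) = 0.6500
  C_12 = −[(-0.05)(1.00) − (-0.40)(-0.25)] = 0.1500
  C_13 = (-0.05)(0.00) − (0.65)(-0.25) = 0.1625
  C_21 = −[(-0.40)(1.00) − (-0.20)(0.00)] = 0.4000
  C_22 = (0.70)(1.00) − (-0.20)(-0.25) = 0.6500
  C_23 = −[(0.70)(0.00) − (-0.40)(-0.25)] = 0.1000
  C_31 = (-0.40)(-0.40) − (-0.20)(0.65) = 0.2900
  C_32 = −[(0.70)(-0.40) − (-0.20)(-0.05)] = 0.2900
  C_33 = (0.70)(0.65) − (-0.40)(-0.05) = 0.4350
det(I−A) = Σ_j (I−A)_1j·C_1j = (0.70)(0.6500) + (-0.40)(0.1500) + (-0.20)(0.1625) = 0.3625
adj(I−A) = Cᵀ =
  [ 0.6500   0.4000   0.2900]
  [ 0.1500   0.6500   0.2900]
  [ 0.1625   0.1000   0.4350]
(I − A)⁻¹ = adj(I−A) / det(I−A) ≈
  [   1.7931     1.1034     0.8000]
  [   0.4138     1.7931     0.8000]
  [   0.4483     0.2759     1.2000]
Δx = (I − A)⁻¹ Δd with Δd having +10 in the Dairy component and 0 elsewhere.
So Δx_2 = L_22 · (+10), where L_22 = adj(I−A)_22 / det(I−A) = 0.6500 / 0.3625.
Δx_2 = 0.6500 × (+10) / 0.3625 = 6.50 / 0.3625 ≈ 17.931.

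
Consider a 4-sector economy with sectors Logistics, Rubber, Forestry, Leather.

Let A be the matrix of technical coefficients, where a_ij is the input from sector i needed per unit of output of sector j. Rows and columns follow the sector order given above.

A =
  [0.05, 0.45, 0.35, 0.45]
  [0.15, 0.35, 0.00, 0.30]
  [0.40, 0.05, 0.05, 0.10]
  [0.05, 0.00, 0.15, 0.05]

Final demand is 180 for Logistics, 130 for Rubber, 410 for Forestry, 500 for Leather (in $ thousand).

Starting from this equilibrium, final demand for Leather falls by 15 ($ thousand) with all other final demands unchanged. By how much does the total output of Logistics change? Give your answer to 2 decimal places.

Δx_1 = -18.65

I − A =
  [   0.95    -0.45    -0.35    -0.45]
  [  -0.15     0.65     0.00    -0.30]
  [  -0.40    -0.05     0.95    -0.10]
  [  -0.05     0.00    -0.15     0.95]
Compute the cofactors C_ij = (−1)^(i+j)·(3×3 minor ij) of I−A; the adjugate is their transpose:
adj(I−A) = Cᵀ =
  [ 0.574625   0.419375   0.280250   0.434125]
  [ 0.165375   0.660000   0.108000   0.298125]
  [ 0.258125   0.217250   0.501125   0.243625]
  [ 0.071000   0.056375   0.093875   0.428875]
det(I−A) = Σ_j (I−A)_1j·C_1j = (0.95)(0.574625) + (-0.45)(0.165375) + (-0.35)(0.258125) + (-0.45)(0.071000) = 0.34918125
(I − A)⁻¹ = adj(I−A) / det(I−A) ≈
  [   1.6456     1.2010     0.8026     1.2433]
  [   0.4736     1.8901     0.3093     0.8538]
  [   0.7392     0.6222     1.4351     0.6977]
  [   0.2033     0.1614     0.2688     1.2282]
Δx = (I − A)⁻¹ Δd with Δd having -15 in the Leather component and 0 elsewhere.
So Δx_1 = L_14 · (-15), where L_14 = adj(I−A)_14 / det(I−A) = 0.434125 / 0.34918125.
Δx_1 = 0.434125 × (-15) / 0.34918125 = -6.511875 / 0.34918125 ≈ -18.65.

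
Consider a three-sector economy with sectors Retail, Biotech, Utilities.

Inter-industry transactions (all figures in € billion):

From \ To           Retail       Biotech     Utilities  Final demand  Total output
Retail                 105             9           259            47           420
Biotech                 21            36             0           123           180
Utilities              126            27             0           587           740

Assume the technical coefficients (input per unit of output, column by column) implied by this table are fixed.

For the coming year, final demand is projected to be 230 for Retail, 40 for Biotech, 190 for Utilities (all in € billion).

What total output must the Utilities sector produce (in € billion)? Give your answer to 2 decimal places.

x_U = 343.63

Technical coefficients a_ij = z_ij / X_j:
  a_RR = 105/420 = 0.25, a_BR = 21/420 = 0.05, a_UR = 126/420 = 0.30
  a_RB = 9/180 = 0.05, a_BB = 36/180 = 0.20, a_UB = 27/180 = 0.15
  a_RU = 259/740 = 0.35, a_BU = 0/740 = 0.00, a_UU = 0/740 = 0.00
I − A =
  [   0.75    -0.05    -0.35]
  [  -0.05     0.80     0.00]
  [  -0.30    -0.15     1.00]
Cofactors of I−A, C_ij = (−1)^(i+j)·(minor ij) (rows/columns in the sector order above):
  C_11 = (0.80)(1.00) − (0.00)(-0.15) = 0.8000
  C_12 = −[(-0.05)(1.00) − (0.00)(-0.30)] = 0.0500
  C_13 = (-0.05)(-0.15) − (0.80)(-0.30) = 0.2475
  C_21 = −[(-0.05)(1.00) − (-0.35)(-0.15)] = 0.1025
  C_22 = (0.75)(1.00) − (-0.35)(-0.30) = 0.6450
  C_23 = −[(0.75)(-0.15) − (-0.05)(-0.30)] = 0.1275
  C_31 = (-0.05)(0.00) − (-0.35)(0.80) = 0.2800
  C_32 = −[(0.75)(0.00) − (-0.35)(-0.05)] = 0.0175
  C_33 = (0.75)(0.80) − (-0.05)(-0.05) = 0.5975
det(I−A) = Σ_j (I−A)_1j·C_1j = (0.75)(0.8000) + (-0.05)(0.0500) + (-0.35)(0.2475) = 0.510875
adj(I−A) = Cᵀ =
  [ 0.8000   0.1025   0.2800]
  [ 0.0500   0.6450   0.0175]
  [ 0.2475   0.1275   0.5975]
(I − A)⁻¹ = adj(I−A) / det(I−A) ≈
  [   1.5659     0.2006     0.5481]
  [   0.0979     1.2625     0.0343]
  [   0.4845     0.2496     1.1696]
x = (I − A)⁻¹ d = adj(I−A)·d / det(I−A), with det(I−A) = 0.510875:
  x_R = (0.8000·230 + 0.1025·40 + 0.2800·190) / 0.510875 = 241.30 / 0.510875 ≈ 472.33
  x_B = (0.0500·230 + 0.6450·40 + 0.0175·190) / 0.510875 = 40.625 / 0.510875 ≈ 79.52
  x_U = (0.2475·230 + 0.1275·40 + 0.5975·190) / 0.510875 = 175.55 / 0.510875 ≈ 343.63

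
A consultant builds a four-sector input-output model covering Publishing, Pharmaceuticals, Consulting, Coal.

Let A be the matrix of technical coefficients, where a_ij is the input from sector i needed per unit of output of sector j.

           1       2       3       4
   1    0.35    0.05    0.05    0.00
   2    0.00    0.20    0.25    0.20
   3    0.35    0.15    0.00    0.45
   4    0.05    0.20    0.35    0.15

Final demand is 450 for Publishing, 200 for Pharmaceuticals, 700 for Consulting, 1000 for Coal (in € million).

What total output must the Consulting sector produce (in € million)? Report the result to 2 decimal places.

x_3 = 2513.95

I − A =
  [   0.65    -0.05    -0.05     0.00]
  [   0.00     0.80    -0.25    -0.20]
  [  -0.35    -0.15     1.00    -0.45]
  [  -0.05    -0.20    -0.35     0.85]
Compute the cofactors C_ij = (−1)^(i+j)·(3×3 minor ij) of I−A; the adjugate is their transpose:
adj(I−A) = Cᵀ =
  [ 0.449125   0.045500   0.046125   0.035125]
  [ 0.114500   0.434125   0.184125   0.199625]
  [ 0.243500   0.157375   0.415500   0.257000]
  [ 0.153625   0.169625   0.217125   0.477250]
det(I−A) = Σ_j (I−A)_1j·C_1j = (0.65)(0.449125) + (-0.05)(0.114500) + (-0.05)(0.243500) + (0.00)(0.153625) = 0.27403125
(I − A)⁻¹ = adj(I−A) / det(I−A) ≈
  [   1.6390     0.1660     0.1683     0.1282]
  [   0.4178     1.5842     0.6719     0.7285]
  [   0.8886     0.5743     1.5163     0.9378]
  [   0.5606     0.6190     0.7923     1.7416]
x = (I − A)⁻¹ d = adj(I−A)·d / det(I−A), with det(I−A) = 0.27403125:
  x_1 = (0.449125·450 + 0.045500·200 + 0.046125·700 + 0.035125·1000) / 0.27403125 = 278.61875 / 0.27403125 ≈ 1016.74
  x_2 = (0.114500·450 + 0.434125·200 + 0.184125·700 + 0.199625·1000) / 0.27403125 = 466.8625 / 0.27403125 ≈ 1703.68
  x_3 = (0.243500·450 + 0.157375·200 + 0.415500·700 + 0.257000·1000) / 0.27403125 = 688.90 / 0.27403125 ≈ 2513.95
  x_4 = (0.153625·450 + 0.169625·200 + 0.217125·700 + 0.477250·1000) / 0.27403125 = 732.29375 / 0.27403125 ≈ 2672.30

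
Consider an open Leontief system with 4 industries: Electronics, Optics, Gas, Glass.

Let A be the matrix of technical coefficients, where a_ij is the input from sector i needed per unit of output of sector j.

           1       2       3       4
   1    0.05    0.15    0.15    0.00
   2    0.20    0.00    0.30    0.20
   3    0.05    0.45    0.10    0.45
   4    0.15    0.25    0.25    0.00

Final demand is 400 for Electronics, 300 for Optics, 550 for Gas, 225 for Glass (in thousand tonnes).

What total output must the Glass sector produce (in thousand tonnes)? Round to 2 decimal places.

x_4 = 1151.06

I − A =
  [   0.95    -0.15    -0.15     0.00]
  [  -0.20     1.00    -0.30    -0.20]
  [  -0.05    -0.45     0.90    -0.45]
  [  -0.15    -0.25    -0.25     1.00]
Compute the cofactors C_ij = (−1)^(i+j)·(3×3 minor ij) of I−A; the adjugate is their transpose:
adj(I−A) = Cᵀ =
  [ 0.55125   0.20250   0.19500   0.12825]
  [ 0.22225   0.73050   0.36700   0.31125]
  [ 0.24100   0.55200   0.86800   0.50100]
  [ 0.19850   0.35100   0.33800   0.67650]
det(I−A) = Σ_j (I−A)_1j·C_1j = (0.95)(0.55125) + (-0.15)(0.22225) + (-0.15)(0.24100) + (0.00)(0.19850) = 0.4542
(I − A)⁻¹ = adj(I−A) / det(I−A) ≈
  [   1.2137     0.4458     0.4293     0.2824]
  [   0.4893     1.6083     0.8080     0.6853]
  [   0.5306     1.2153     1.9111     1.1030]
  [   0.4370     0.7728     0.7442     1.4894]
x = (I − A)⁻¹ d = adj(I−A)·d / det(I−A), with det(I−A) = 0.4542:
  x_1 = (0.55125·400 + 0.20250·300 + 0.19500·550 + 0.12825·225) / 0.4542 = 417.35625 / 0.4542 ≈ 918.88
  x_2 = (0.22225·400 + 0.73050·300 + 0.36700·550 + 0.31125·225) / 0.4542 = 579.93125 / 0.4542 ≈ 1276.82
  x_3 = (0.24100·400 + 0.55200·300 + 0.86800·550 + 0.50100·225) / 0.4542 = 852.125 / 0.4542 ≈ 1876.10
  x_4 = (0.19850·400 + 0.35100·300 + 0.33800·550 + 0.67650·225) / 0.4542 = 522.8125 / 0.4542 ≈ 1151.06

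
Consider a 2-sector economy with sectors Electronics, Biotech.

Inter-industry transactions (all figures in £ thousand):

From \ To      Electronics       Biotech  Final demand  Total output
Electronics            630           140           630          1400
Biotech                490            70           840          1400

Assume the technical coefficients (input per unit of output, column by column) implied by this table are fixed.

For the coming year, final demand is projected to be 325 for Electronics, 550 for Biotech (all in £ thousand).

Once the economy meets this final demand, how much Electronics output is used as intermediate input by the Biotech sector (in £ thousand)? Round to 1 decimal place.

z_EB = 85.4

Technical coefficients a_ij = z_ij / X_j:
  a_EE = 630/1400 = 0.45, a_BE = 490/1400 = 0.35
  a_EB = 140/1400 = 0.10, a_BB = 70/1400 = 0.05
I − A =
  [   0.55    -0.10]
  [  -0.35     0.95]
det(I−A) = (0.55)(0.95) − (-0.10)(-0.35) = 0.4875
adj(I−A) = [[0.95, 0.10], [0.35, 0.55]]
(I − A)⁻¹ = adj(I−A) / det(I−A) ≈
  [   1.9487     0.2051]
  [   0.7179     1.1282]
First solve x = (I − A)⁻¹ d = adj(I−A)·d / det(I−A); in particular x_B = (0.35·325 + 0.55·550) / 0.4875 = 416.25 / 0.4875 ≈ 853.846.
Intermediate flow from E to B: z_EB = a_EB · x_B = 0.10 × 416.25 / 0.4875 = 41.625 / 0.4875 ≈ 85.4.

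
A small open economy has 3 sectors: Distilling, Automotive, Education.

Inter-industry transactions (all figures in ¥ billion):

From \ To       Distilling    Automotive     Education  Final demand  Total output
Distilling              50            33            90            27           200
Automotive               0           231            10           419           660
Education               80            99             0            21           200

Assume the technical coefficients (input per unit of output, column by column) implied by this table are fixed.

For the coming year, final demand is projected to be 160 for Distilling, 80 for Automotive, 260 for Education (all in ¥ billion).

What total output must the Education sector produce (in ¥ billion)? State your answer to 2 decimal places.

Technical coefficients a_ij = z_ij / X_j:
  a_DD = 50/200 = 0.25, a_AD = 0/200 = 0.00, a_ED = 80/200 = 0.40
  a_DA = 33/660 = 0.05, a_AA = 231/660 = 0.35, a_EA = 99/660 = 0.15
  a_DE = 90/200 = 0.45, a_AE = 10/200 = 0.05, a_EE = 0/200 = 0.00
I − A =
  [   0.75    -0.05    -0.45]
  [   0.00     0.65    -0.05]
  [  -0.40    -0.15     1.00]
Cofactors of I−A, C_ij = (−1)^(i+j)·(minor ij) (rows/columns in the sector order above):
  C_11 = (0.65)(1.00) − (-0.05)(-0.15) = 0.6425
  C_12 = −[(0.00)(1.00) − (-0.05)(-0.40)] = 0.0200
  C_13 = (0.00)(-0.15) − (0.65)(-0.40) = 0.2600
  C_21 = −[(-0.05)(1.00) − (-0.45)(-0.15)] = 0.1175
  C_22 = (0.75)(1.00) − (-0.45)(-0.40) = 0.5700
  C_23 = −[(0.75)(-0.15) − (-0.05)(-0.40)] = 0.1325
  C_31 = (-0.05)(-0.05) − (-0.45)(0.65) = 0.2950
  C_32 = −[(0.75)(-0.05) − (-0.45)(0.00)] = 0.0375
  C_33 = (0.75)(0.65) − (-0.05)(0.00) = 0.4875
det(I−A) = Σ_j (I−A)_1j·C_1j = (0.75)(0.6425) + (-0.05)(0.0200) + (-0.45)(0.2600) = 0.363875
adj(I−A) = Cᵀ =
  [ 0.6425   0.1175   0.2950]
  [ 0.0200   0.5700   0.0375]
  [ 0.2600   0.1325   0.4875]
(I − A)⁻¹ = adj(I−A) / det(I−A) ≈
  [   1.7657     0.3229     0.8107]
  [   0.0550     1.5665     0.1031]
  [   0.7145     0.3641     1.3397]
x = (I − A)⁻¹ d = adj(I−A)·d / det(I−A), with det(I−A) = 0.363875:
  x_D = (0.6425·160 + 0.1175·80 + 0.2950·260) / 0.363875 = 188.90 / 0.363875 ≈ 519.13
  x_A = (0.0200·160 + 0.5700·80 + 0.0375·260) / 0.363875 = 58.55 / 0.363875 ≈ 160.91
  x_E = (0.2600·160 + 0.1325·80 + 0.4875·260) / 0.363875 = 178.95 / 0.363875 ≈ 491.79

x_E = 491.79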